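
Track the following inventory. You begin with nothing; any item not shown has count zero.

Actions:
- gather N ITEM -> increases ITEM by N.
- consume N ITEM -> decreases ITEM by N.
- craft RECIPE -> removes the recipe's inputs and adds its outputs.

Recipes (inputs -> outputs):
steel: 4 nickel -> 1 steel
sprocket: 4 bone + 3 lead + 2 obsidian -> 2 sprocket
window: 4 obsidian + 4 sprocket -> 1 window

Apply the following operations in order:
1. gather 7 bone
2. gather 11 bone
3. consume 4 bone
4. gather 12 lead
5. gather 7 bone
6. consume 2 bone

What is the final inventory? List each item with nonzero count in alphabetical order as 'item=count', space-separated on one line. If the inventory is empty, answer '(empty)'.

Answer: bone=19 lead=12

Derivation:
After 1 (gather 7 bone): bone=7
After 2 (gather 11 bone): bone=18
After 3 (consume 4 bone): bone=14
After 4 (gather 12 lead): bone=14 lead=12
After 5 (gather 7 bone): bone=21 lead=12
After 6 (consume 2 bone): bone=19 lead=12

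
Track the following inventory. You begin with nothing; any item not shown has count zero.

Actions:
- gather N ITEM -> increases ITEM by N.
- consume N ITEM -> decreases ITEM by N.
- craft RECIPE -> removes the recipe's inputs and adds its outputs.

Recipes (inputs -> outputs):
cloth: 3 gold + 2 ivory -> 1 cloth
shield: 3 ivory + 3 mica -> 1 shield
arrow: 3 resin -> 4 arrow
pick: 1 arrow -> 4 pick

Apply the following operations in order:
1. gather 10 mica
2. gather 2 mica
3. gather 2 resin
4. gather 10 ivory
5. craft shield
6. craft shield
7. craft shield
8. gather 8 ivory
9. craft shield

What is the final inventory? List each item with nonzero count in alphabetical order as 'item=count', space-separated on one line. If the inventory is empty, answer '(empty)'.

Answer: ivory=6 resin=2 shield=4

Derivation:
After 1 (gather 10 mica): mica=10
After 2 (gather 2 mica): mica=12
After 3 (gather 2 resin): mica=12 resin=2
After 4 (gather 10 ivory): ivory=10 mica=12 resin=2
After 5 (craft shield): ivory=7 mica=9 resin=2 shield=1
After 6 (craft shield): ivory=4 mica=6 resin=2 shield=2
After 7 (craft shield): ivory=1 mica=3 resin=2 shield=3
After 8 (gather 8 ivory): ivory=9 mica=3 resin=2 shield=3
After 9 (craft shield): ivory=6 resin=2 shield=4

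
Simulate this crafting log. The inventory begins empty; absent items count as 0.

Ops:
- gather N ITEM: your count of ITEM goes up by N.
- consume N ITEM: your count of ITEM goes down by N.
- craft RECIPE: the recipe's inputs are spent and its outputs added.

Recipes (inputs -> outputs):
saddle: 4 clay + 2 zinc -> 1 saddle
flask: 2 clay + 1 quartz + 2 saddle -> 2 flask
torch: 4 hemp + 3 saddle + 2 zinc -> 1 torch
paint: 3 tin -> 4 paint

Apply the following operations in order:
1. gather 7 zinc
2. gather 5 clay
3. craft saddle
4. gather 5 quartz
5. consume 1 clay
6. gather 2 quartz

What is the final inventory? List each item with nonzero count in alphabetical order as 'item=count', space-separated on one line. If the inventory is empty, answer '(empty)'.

After 1 (gather 7 zinc): zinc=7
After 2 (gather 5 clay): clay=5 zinc=7
After 3 (craft saddle): clay=1 saddle=1 zinc=5
After 4 (gather 5 quartz): clay=1 quartz=5 saddle=1 zinc=5
After 5 (consume 1 clay): quartz=5 saddle=1 zinc=5
After 6 (gather 2 quartz): quartz=7 saddle=1 zinc=5

Answer: quartz=7 saddle=1 zinc=5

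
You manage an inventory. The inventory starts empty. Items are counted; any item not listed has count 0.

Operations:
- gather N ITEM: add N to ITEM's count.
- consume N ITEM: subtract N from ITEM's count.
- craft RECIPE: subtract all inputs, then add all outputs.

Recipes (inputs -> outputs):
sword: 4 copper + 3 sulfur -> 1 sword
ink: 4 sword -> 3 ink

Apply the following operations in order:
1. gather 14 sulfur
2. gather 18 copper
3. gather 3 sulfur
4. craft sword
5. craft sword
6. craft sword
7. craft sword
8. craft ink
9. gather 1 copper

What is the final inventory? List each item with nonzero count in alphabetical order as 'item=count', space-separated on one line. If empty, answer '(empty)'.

After 1 (gather 14 sulfur): sulfur=14
After 2 (gather 18 copper): copper=18 sulfur=14
After 3 (gather 3 sulfur): copper=18 sulfur=17
After 4 (craft sword): copper=14 sulfur=14 sword=1
After 5 (craft sword): copper=10 sulfur=11 sword=2
After 6 (craft sword): copper=6 sulfur=8 sword=3
After 7 (craft sword): copper=2 sulfur=5 sword=4
After 8 (craft ink): copper=2 ink=3 sulfur=5
After 9 (gather 1 copper): copper=3 ink=3 sulfur=5

Answer: copper=3 ink=3 sulfur=5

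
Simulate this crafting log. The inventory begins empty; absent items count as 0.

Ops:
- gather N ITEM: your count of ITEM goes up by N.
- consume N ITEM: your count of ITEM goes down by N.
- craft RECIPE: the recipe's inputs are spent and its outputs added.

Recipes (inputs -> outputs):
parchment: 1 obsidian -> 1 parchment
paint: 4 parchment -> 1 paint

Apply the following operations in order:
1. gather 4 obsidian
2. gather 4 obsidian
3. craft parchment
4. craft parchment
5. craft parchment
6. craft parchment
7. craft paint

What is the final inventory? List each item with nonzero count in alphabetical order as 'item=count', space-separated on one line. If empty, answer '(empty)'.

After 1 (gather 4 obsidian): obsidian=4
After 2 (gather 4 obsidian): obsidian=8
After 3 (craft parchment): obsidian=7 parchment=1
After 4 (craft parchment): obsidian=6 parchment=2
After 5 (craft parchment): obsidian=5 parchment=3
After 6 (craft parchment): obsidian=4 parchment=4
After 7 (craft paint): obsidian=4 paint=1

Answer: obsidian=4 paint=1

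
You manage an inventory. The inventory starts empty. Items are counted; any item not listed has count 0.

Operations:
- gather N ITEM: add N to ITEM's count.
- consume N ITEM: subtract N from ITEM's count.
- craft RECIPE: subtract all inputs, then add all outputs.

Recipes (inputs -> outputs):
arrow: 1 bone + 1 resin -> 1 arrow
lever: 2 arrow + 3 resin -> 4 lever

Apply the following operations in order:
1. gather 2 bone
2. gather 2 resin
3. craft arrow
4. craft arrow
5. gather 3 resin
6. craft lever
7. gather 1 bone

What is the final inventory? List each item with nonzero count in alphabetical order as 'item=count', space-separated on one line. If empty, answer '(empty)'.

Answer: bone=1 lever=4

Derivation:
After 1 (gather 2 bone): bone=2
After 2 (gather 2 resin): bone=2 resin=2
After 3 (craft arrow): arrow=1 bone=1 resin=1
After 4 (craft arrow): arrow=2
After 5 (gather 3 resin): arrow=2 resin=3
After 6 (craft lever): lever=4
After 7 (gather 1 bone): bone=1 lever=4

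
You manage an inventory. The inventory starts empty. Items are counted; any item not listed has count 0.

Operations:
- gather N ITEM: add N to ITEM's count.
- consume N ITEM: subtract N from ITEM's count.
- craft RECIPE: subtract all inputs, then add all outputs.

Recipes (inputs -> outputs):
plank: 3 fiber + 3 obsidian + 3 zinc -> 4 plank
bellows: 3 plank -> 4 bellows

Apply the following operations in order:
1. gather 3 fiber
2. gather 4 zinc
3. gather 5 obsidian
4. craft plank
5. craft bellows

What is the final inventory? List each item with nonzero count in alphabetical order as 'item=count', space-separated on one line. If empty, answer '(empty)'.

After 1 (gather 3 fiber): fiber=3
After 2 (gather 4 zinc): fiber=3 zinc=4
After 3 (gather 5 obsidian): fiber=3 obsidian=5 zinc=4
After 4 (craft plank): obsidian=2 plank=4 zinc=1
After 5 (craft bellows): bellows=4 obsidian=2 plank=1 zinc=1

Answer: bellows=4 obsidian=2 plank=1 zinc=1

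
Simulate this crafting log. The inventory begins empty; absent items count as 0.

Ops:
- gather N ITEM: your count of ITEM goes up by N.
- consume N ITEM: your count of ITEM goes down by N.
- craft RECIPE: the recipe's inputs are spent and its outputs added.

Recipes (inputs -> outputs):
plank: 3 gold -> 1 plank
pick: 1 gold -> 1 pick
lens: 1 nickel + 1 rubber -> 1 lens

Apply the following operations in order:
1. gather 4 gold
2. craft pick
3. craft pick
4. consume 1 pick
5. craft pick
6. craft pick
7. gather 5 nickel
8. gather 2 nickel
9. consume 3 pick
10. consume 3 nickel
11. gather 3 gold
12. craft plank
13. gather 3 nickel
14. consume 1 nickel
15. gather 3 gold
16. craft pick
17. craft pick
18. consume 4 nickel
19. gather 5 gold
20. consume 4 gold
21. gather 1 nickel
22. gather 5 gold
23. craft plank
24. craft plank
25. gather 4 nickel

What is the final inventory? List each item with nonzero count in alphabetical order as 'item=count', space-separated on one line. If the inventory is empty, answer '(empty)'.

Answer: gold=1 nickel=7 pick=2 plank=3

Derivation:
After 1 (gather 4 gold): gold=4
After 2 (craft pick): gold=3 pick=1
After 3 (craft pick): gold=2 pick=2
After 4 (consume 1 pick): gold=2 pick=1
After 5 (craft pick): gold=1 pick=2
After 6 (craft pick): pick=3
After 7 (gather 5 nickel): nickel=5 pick=3
After 8 (gather 2 nickel): nickel=7 pick=3
After 9 (consume 3 pick): nickel=7
After 10 (consume 3 nickel): nickel=4
After 11 (gather 3 gold): gold=3 nickel=4
After 12 (craft plank): nickel=4 plank=1
After 13 (gather 3 nickel): nickel=7 plank=1
After 14 (consume 1 nickel): nickel=6 plank=1
After 15 (gather 3 gold): gold=3 nickel=6 plank=1
After 16 (craft pick): gold=2 nickel=6 pick=1 plank=1
After 17 (craft pick): gold=1 nickel=6 pick=2 plank=1
After 18 (consume 4 nickel): gold=1 nickel=2 pick=2 plank=1
After 19 (gather 5 gold): gold=6 nickel=2 pick=2 plank=1
After 20 (consume 4 gold): gold=2 nickel=2 pick=2 plank=1
After 21 (gather 1 nickel): gold=2 nickel=3 pick=2 plank=1
After 22 (gather 5 gold): gold=7 nickel=3 pick=2 plank=1
After 23 (craft plank): gold=4 nickel=3 pick=2 plank=2
After 24 (craft plank): gold=1 nickel=3 pick=2 plank=3
After 25 (gather 4 nickel): gold=1 nickel=7 pick=2 plank=3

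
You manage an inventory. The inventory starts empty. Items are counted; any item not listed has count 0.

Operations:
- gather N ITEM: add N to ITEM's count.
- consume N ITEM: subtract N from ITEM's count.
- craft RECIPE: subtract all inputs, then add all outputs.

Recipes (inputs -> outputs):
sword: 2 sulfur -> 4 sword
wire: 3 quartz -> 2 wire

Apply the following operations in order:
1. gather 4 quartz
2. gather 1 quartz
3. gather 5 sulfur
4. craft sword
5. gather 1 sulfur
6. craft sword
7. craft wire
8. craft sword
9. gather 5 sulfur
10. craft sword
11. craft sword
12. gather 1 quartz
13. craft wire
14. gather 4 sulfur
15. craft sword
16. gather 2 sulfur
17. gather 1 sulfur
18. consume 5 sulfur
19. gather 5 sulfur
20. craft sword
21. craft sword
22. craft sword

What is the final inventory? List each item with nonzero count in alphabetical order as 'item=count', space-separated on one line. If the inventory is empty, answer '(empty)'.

Answer: sword=36 wire=4

Derivation:
After 1 (gather 4 quartz): quartz=4
After 2 (gather 1 quartz): quartz=5
After 3 (gather 5 sulfur): quartz=5 sulfur=5
After 4 (craft sword): quartz=5 sulfur=3 sword=4
After 5 (gather 1 sulfur): quartz=5 sulfur=4 sword=4
After 6 (craft sword): quartz=5 sulfur=2 sword=8
After 7 (craft wire): quartz=2 sulfur=2 sword=8 wire=2
After 8 (craft sword): quartz=2 sword=12 wire=2
After 9 (gather 5 sulfur): quartz=2 sulfur=5 sword=12 wire=2
After 10 (craft sword): quartz=2 sulfur=3 sword=16 wire=2
After 11 (craft sword): quartz=2 sulfur=1 sword=20 wire=2
After 12 (gather 1 quartz): quartz=3 sulfur=1 sword=20 wire=2
After 13 (craft wire): sulfur=1 sword=20 wire=4
After 14 (gather 4 sulfur): sulfur=5 sword=20 wire=4
After 15 (craft sword): sulfur=3 sword=24 wire=4
After 16 (gather 2 sulfur): sulfur=5 sword=24 wire=4
After 17 (gather 1 sulfur): sulfur=6 sword=24 wire=4
After 18 (consume 5 sulfur): sulfur=1 sword=24 wire=4
After 19 (gather 5 sulfur): sulfur=6 sword=24 wire=4
After 20 (craft sword): sulfur=4 sword=28 wire=4
After 21 (craft sword): sulfur=2 sword=32 wire=4
After 22 (craft sword): sword=36 wire=4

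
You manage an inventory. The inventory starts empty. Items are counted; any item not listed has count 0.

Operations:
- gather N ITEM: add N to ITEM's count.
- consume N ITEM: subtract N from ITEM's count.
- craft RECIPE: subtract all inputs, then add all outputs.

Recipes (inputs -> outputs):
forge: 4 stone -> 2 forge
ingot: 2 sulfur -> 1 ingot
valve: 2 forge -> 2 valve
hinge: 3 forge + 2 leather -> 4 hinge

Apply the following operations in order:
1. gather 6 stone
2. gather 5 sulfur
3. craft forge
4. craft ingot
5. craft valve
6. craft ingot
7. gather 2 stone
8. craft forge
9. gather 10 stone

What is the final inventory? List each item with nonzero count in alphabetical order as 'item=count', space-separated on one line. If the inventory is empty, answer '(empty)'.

Answer: forge=2 ingot=2 stone=10 sulfur=1 valve=2

Derivation:
After 1 (gather 6 stone): stone=6
After 2 (gather 5 sulfur): stone=6 sulfur=5
After 3 (craft forge): forge=2 stone=2 sulfur=5
After 4 (craft ingot): forge=2 ingot=1 stone=2 sulfur=3
After 5 (craft valve): ingot=1 stone=2 sulfur=3 valve=2
After 6 (craft ingot): ingot=2 stone=2 sulfur=1 valve=2
After 7 (gather 2 stone): ingot=2 stone=4 sulfur=1 valve=2
After 8 (craft forge): forge=2 ingot=2 sulfur=1 valve=2
After 9 (gather 10 stone): forge=2 ingot=2 stone=10 sulfur=1 valve=2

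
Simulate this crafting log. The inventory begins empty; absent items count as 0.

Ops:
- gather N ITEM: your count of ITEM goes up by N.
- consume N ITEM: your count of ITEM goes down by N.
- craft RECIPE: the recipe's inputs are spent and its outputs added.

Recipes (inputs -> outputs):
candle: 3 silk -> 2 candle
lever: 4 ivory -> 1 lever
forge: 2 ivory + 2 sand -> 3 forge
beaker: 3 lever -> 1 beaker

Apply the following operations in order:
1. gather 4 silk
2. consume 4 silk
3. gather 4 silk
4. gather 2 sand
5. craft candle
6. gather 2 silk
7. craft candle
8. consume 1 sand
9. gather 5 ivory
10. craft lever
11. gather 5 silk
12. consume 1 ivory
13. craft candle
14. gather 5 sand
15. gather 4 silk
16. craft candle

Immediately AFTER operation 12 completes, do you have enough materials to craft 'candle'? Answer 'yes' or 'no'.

After 1 (gather 4 silk): silk=4
After 2 (consume 4 silk): (empty)
After 3 (gather 4 silk): silk=4
After 4 (gather 2 sand): sand=2 silk=4
After 5 (craft candle): candle=2 sand=2 silk=1
After 6 (gather 2 silk): candle=2 sand=2 silk=3
After 7 (craft candle): candle=4 sand=2
After 8 (consume 1 sand): candle=4 sand=1
After 9 (gather 5 ivory): candle=4 ivory=5 sand=1
After 10 (craft lever): candle=4 ivory=1 lever=1 sand=1
After 11 (gather 5 silk): candle=4 ivory=1 lever=1 sand=1 silk=5
After 12 (consume 1 ivory): candle=4 lever=1 sand=1 silk=5

Answer: yes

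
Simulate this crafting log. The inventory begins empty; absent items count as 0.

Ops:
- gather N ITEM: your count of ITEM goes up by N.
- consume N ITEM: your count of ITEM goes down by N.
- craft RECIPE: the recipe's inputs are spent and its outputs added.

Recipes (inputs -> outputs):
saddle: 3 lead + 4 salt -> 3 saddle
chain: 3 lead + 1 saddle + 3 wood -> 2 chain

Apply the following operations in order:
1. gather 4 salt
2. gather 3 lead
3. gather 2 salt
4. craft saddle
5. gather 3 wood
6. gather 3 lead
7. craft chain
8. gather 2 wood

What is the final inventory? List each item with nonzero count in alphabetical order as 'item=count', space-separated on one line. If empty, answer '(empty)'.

Answer: chain=2 saddle=2 salt=2 wood=2

Derivation:
After 1 (gather 4 salt): salt=4
After 2 (gather 3 lead): lead=3 salt=4
After 3 (gather 2 salt): lead=3 salt=6
After 4 (craft saddle): saddle=3 salt=2
After 5 (gather 3 wood): saddle=3 salt=2 wood=3
After 6 (gather 3 lead): lead=3 saddle=3 salt=2 wood=3
After 7 (craft chain): chain=2 saddle=2 salt=2
After 8 (gather 2 wood): chain=2 saddle=2 salt=2 wood=2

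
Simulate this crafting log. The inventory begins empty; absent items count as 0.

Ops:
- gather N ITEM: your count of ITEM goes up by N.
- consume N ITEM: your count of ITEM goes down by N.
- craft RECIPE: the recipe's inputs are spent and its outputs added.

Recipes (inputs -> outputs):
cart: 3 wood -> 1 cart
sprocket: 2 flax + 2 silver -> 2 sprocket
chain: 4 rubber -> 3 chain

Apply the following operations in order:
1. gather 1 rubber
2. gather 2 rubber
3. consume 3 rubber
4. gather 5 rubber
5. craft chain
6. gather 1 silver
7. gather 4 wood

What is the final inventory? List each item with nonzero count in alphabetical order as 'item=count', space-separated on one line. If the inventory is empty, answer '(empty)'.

Answer: chain=3 rubber=1 silver=1 wood=4

Derivation:
After 1 (gather 1 rubber): rubber=1
After 2 (gather 2 rubber): rubber=3
After 3 (consume 3 rubber): (empty)
After 4 (gather 5 rubber): rubber=5
After 5 (craft chain): chain=3 rubber=1
After 6 (gather 1 silver): chain=3 rubber=1 silver=1
After 7 (gather 4 wood): chain=3 rubber=1 silver=1 wood=4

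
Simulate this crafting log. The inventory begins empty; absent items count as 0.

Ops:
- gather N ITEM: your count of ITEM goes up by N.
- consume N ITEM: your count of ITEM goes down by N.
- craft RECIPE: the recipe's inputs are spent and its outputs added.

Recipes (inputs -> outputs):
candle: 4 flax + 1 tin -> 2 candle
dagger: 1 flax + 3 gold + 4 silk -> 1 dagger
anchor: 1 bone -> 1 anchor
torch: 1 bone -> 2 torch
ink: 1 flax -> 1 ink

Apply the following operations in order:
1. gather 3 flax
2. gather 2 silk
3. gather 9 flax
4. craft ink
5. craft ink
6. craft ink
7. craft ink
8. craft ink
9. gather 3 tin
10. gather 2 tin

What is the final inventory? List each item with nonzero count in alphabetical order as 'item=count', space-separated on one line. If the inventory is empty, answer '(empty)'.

After 1 (gather 3 flax): flax=3
After 2 (gather 2 silk): flax=3 silk=2
After 3 (gather 9 flax): flax=12 silk=2
After 4 (craft ink): flax=11 ink=1 silk=2
After 5 (craft ink): flax=10 ink=2 silk=2
After 6 (craft ink): flax=9 ink=3 silk=2
After 7 (craft ink): flax=8 ink=4 silk=2
After 8 (craft ink): flax=7 ink=5 silk=2
After 9 (gather 3 tin): flax=7 ink=5 silk=2 tin=3
After 10 (gather 2 tin): flax=7 ink=5 silk=2 tin=5

Answer: flax=7 ink=5 silk=2 tin=5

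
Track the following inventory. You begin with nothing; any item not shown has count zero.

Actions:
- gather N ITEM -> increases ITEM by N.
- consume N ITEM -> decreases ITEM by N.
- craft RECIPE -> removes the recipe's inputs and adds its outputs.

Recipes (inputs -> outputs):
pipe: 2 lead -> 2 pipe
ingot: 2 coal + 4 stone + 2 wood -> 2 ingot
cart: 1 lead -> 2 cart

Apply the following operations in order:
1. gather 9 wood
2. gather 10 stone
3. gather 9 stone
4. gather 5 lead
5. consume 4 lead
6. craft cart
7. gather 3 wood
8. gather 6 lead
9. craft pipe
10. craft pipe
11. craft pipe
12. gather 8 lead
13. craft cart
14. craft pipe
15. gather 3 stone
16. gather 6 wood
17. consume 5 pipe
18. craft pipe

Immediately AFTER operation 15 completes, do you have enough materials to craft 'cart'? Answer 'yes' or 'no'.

After 1 (gather 9 wood): wood=9
After 2 (gather 10 stone): stone=10 wood=9
After 3 (gather 9 stone): stone=19 wood=9
After 4 (gather 5 lead): lead=5 stone=19 wood=9
After 5 (consume 4 lead): lead=1 stone=19 wood=9
After 6 (craft cart): cart=2 stone=19 wood=9
After 7 (gather 3 wood): cart=2 stone=19 wood=12
After 8 (gather 6 lead): cart=2 lead=6 stone=19 wood=12
After 9 (craft pipe): cart=2 lead=4 pipe=2 stone=19 wood=12
After 10 (craft pipe): cart=2 lead=2 pipe=4 stone=19 wood=12
After 11 (craft pipe): cart=2 pipe=6 stone=19 wood=12
After 12 (gather 8 lead): cart=2 lead=8 pipe=6 stone=19 wood=12
After 13 (craft cart): cart=4 lead=7 pipe=6 stone=19 wood=12
After 14 (craft pipe): cart=4 lead=5 pipe=8 stone=19 wood=12
After 15 (gather 3 stone): cart=4 lead=5 pipe=8 stone=22 wood=12

Answer: yes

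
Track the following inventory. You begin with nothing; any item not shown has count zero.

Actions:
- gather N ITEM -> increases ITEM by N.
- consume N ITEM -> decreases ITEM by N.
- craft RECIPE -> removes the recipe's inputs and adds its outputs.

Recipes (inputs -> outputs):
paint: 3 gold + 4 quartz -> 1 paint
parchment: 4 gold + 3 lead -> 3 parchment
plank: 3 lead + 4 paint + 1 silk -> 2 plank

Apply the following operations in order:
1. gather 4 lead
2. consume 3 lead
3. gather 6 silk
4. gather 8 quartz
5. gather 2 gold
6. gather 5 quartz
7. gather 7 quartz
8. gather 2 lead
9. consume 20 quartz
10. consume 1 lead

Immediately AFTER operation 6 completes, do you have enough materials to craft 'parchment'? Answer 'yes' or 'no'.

After 1 (gather 4 lead): lead=4
After 2 (consume 3 lead): lead=1
After 3 (gather 6 silk): lead=1 silk=6
After 4 (gather 8 quartz): lead=1 quartz=8 silk=6
After 5 (gather 2 gold): gold=2 lead=1 quartz=8 silk=6
After 6 (gather 5 quartz): gold=2 lead=1 quartz=13 silk=6

Answer: no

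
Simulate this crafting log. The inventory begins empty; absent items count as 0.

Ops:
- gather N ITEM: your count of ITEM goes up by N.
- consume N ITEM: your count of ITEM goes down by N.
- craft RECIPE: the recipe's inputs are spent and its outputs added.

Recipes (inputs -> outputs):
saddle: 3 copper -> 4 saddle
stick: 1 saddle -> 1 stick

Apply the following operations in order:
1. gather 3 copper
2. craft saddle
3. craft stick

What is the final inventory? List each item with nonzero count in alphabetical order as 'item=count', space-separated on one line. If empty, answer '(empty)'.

Answer: saddle=3 stick=1

Derivation:
After 1 (gather 3 copper): copper=3
After 2 (craft saddle): saddle=4
After 3 (craft stick): saddle=3 stick=1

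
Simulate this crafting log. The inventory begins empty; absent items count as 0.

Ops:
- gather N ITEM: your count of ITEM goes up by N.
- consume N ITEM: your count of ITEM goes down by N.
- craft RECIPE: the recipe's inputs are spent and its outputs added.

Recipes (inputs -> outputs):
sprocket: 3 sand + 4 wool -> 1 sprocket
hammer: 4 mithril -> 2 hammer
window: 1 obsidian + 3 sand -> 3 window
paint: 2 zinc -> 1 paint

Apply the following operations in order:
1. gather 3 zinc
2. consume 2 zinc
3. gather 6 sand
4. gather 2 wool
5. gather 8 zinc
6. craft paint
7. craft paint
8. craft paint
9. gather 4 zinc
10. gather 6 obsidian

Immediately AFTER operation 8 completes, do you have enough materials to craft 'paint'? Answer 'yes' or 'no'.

After 1 (gather 3 zinc): zinc=3
After 2 (consume 2 zinc): zinc=1
After 3 (gather 6 sand): sand=6 zinc=1
After 4 (gather 2 wool): sand=6 wool=2 zinc=1
After 5 (gather 8 zinc): sand=6 wool=2 zinc=9
After 6 (craft paint): paint=1 sand=6 wool=2 zinc=7
After 7 (craft paint): paint=2 sand=6 wool=2 zinc=5
After 8 (craft paint): paint=3 sand=6 wool=2 zinc=3

Answer: yes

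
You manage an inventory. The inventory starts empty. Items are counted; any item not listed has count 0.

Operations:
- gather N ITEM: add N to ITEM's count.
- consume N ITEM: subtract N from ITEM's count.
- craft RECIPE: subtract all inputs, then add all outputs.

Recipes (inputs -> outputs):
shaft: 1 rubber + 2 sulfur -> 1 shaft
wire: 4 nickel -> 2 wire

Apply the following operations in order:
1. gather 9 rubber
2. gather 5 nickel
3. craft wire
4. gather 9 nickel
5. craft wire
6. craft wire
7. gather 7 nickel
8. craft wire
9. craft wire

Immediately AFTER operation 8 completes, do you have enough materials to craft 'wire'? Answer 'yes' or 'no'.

After 1 (gather 9 rubber): rubber=9
After 2 (gather 5 nickel): nickel=5 rubber=9
After 3 (craft wire): nickel=1 rubber=9 wire=2
After 4 (gather 9 nickel): nickel=10 rubber=9 wire=2
After 5 (craft wire): nickel=6 rubber=9 wire=4
After 6 (craft wire): nickel=2 rubber=9 wire=6
After 7 (gather 7 nickel): nickel=9 rubber=9 wire=6
After 8 (craft wire): nickel=5 rubber=9 wire=8

Answer: yes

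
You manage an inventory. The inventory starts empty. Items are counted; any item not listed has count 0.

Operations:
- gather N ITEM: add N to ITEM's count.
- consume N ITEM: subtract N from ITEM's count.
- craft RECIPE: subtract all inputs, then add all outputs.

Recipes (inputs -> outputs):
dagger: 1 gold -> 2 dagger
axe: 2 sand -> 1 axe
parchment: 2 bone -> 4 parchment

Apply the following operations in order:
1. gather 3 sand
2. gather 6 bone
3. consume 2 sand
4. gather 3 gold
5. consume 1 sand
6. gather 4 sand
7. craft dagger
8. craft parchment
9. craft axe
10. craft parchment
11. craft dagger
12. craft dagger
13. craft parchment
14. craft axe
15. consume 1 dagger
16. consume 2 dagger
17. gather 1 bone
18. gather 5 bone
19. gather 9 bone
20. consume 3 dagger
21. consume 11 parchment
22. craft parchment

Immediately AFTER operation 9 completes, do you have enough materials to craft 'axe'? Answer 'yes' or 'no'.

Answer: yes

Derivation:
After 1 (gather 3 sand): sand=3
After 2 (gather 6 bone): bone=6 sand=3
After 3 (consume 2 sand): bone=6 sand=1
After 4 (gather 3 gold): bone=6 gold=3 sand=1
After 5 (consume 1 sand): bone=6 gold=3
After 6 (gather 4 sand): bone=6 gold=3 sand=4
After 7 (craft dagger): bone=6 dagger=2 gold=2 sand=4
After 8 (craft parchment): bone=4 dagger=2 gold=2 parchment=4 sand=4
After 9 (craft axe): axe=1 bone=4 dagger=2 gold=2 parchment=4 sand=2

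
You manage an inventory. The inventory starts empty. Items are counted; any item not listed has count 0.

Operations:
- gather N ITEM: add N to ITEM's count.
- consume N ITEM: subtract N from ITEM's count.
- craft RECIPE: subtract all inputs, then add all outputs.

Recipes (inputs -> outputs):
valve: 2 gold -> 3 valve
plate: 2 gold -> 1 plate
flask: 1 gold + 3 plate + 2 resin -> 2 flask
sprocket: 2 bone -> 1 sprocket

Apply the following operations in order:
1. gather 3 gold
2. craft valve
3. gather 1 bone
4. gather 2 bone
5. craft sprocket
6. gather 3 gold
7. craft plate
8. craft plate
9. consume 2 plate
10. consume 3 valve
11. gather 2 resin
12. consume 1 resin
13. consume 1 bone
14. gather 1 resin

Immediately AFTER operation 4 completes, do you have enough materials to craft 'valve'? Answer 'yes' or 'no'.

After 1 (gather 3 gold): gold=3
After 2 (craft valve): gold=1 valve=3
After 3 (gather 1 bone): bone=1 gold=1 valve=3
After 4 (gather 2 bone): bone=3 gold=1 valve=3

Answer: no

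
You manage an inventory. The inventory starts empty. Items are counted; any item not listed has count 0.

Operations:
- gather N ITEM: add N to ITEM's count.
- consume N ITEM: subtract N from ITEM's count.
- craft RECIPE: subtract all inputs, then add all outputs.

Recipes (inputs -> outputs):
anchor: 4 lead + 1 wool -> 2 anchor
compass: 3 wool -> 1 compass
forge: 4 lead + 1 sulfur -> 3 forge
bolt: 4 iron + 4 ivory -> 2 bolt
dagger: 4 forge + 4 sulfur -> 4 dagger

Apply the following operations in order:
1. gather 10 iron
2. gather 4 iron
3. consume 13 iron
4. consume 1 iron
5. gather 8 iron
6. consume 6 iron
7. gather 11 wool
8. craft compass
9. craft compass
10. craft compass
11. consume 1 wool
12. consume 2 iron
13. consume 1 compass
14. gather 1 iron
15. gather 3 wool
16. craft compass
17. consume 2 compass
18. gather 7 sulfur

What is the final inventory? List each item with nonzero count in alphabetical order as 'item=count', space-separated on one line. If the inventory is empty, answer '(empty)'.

After 1 (gather 10 iron): iron=10
After 2 (gather 4 iron): iron=14
After 3 (consume 13 iron): iron=1
After 4 (consume 1 iron): (empty)
After 5 (gather 8 iron): iron=8
After 6 (consume 6 iron): iron=2
After 7 (gather 11 wool): iron=2 wool=11
After 8 (craft compass): compass=1 iron=2 wool=8
After 9 (craft compass): compass=2 iron=2 wool=5
After 10 (craft compass): compass=3 iron=2 wool=2
After 11 (consume 1 wool): compass=3 iron=2 wool=1
After 12 (consume 2 iron): compass=3 wool=1
After 13 (consume 1 compass): compass=2 wool=1
After 14 (gather 1 iron): compass=2 iron=1 wool=1
After 15 (gather 3 wool): compass=2 iron=1 wool=4
After 16 (craft compass): compass=3 iron=1 wool=1
After 17 (consume 2 compass): compass=1 iron=1 wool=1
After 18 (gather 7 sulfur): compass=1 iron=1 sulfur=7 wool=1

Answer: compass=1 iron=1 sulfur=7 wool=1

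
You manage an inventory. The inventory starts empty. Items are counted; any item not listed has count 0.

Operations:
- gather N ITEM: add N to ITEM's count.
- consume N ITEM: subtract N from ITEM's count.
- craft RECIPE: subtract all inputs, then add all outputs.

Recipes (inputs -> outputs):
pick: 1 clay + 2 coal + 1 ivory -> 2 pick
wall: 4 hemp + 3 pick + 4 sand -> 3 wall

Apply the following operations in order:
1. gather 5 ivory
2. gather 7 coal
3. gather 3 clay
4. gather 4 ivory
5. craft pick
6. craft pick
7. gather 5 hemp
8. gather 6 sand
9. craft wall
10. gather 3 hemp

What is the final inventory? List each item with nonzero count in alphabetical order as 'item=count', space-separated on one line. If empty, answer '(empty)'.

Answer: clay=1 coal=3 hemp=4 ivory=7 pick=1 sand=2 wall=3

Derivation:
After 1 (gather 5 ivory): ivory=5
After 2 (gather 7 coal): coal=7 ivory=5
After 3 (gather 3 clay): clay=3 coal=7 ivory=5
After 4 (gather 4 ivory): clay=3 coal=7 ivory=9
After 5 (craft pick): clay=2 coal=5 ivory=8 pick=2
After 6 (craft pick): clay=1 coal=3 ivory=7 pick=4
After 7 (gather 5 hemp): clay=1 coal=3 hemp=5 ivory=7 pick=4
After 8 (gather 6 sand): clay=1 coal=3 hemp=5 ivory=7 pick=4 sand=6
After 9 (craft wall): clay=1 coal=3 hemp=1 ivory=7 pick=1 sand=2 wall=3
After 10 (gather 3 hemp): clay=1 coal=3 hemp=4 ivory=7 pick=1 sand=2 wall=3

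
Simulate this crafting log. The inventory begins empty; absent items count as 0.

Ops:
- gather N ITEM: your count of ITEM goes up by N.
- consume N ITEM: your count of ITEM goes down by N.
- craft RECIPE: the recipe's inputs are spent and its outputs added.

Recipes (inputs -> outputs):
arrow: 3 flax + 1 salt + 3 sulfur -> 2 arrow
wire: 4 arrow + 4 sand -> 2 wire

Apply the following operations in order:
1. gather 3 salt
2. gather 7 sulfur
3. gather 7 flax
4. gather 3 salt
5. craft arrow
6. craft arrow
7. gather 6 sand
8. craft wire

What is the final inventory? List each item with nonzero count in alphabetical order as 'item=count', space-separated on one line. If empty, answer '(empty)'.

Answer: flax=1 salt=4 sand=2 sulfur=1 wire=2

Derivation:
After 1 (gather 3 salt): salt=3
After 2 (gather 7 sulfur): salt=3 sulfur=7
After 3 (gather 7 flax): flax=7 salt=3 sulfur=7
After 4 (gather 3 salt): flax=7 salt=6 sulfur=7
After 5 (craft arrow): arrow=2 flax=4 salt=5 sulfur=4
After 6 (craft arrow): arrow=4 flax=1 salt=4 sulfur=1
After 7 (gather 6 sand): arrow=4 flax=1 salt=4 sand=6 sulfur=1
After 8 (craft wire): flax=1 salt=4 sand=2 sulfur=1 wire=2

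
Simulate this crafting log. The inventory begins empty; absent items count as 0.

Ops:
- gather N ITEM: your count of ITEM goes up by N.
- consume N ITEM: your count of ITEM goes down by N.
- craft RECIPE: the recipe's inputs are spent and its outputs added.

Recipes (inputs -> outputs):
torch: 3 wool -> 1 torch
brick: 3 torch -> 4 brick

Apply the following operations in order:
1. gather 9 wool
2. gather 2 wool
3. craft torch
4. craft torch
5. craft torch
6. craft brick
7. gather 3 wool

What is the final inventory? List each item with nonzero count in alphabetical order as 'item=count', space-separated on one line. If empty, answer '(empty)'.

Answer: brick=4 wool=5

Derivation:
After 1 (gather 9 wool): wool=9
After 2 (gather 2 wool): wool=11
After 3 (craft torch): torch=1 wool=8
After 4 (craft torch): torch=2 wool=5
After 5 (craft torch): torch=3 wool=2
After 6 (craft brick): brick=4 wool=2
After 7 (gather 3 wool): brick=4 wool=5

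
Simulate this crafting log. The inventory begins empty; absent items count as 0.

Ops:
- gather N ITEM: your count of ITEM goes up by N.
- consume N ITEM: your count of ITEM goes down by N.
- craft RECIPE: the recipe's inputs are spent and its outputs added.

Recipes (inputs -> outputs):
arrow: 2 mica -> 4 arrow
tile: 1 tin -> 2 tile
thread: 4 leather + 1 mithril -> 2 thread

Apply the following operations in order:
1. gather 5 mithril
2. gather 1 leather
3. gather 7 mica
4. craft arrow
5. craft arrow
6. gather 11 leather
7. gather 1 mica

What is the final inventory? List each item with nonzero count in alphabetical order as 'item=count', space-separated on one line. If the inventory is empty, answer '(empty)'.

Answer: arrow=8 leather=12 mica=4 mithril=5

Derivation:
After 1 (gather 5 mithril): mithril=5
After 2 (gather 1 leather): leather=1 mithril=5
After 3 (gather 7 mica): leather=1 mica=7 mithril=5
After 4 (craft arrow): arrow=4 leather=1 mica=5 mithril=5
After 5 (craft arrow): arrow=8 leather=1 mica=3 mithril=5
After 6 (gather 11 leather): arrow=8 leather=12 mica=3 mithril=5
After 7 (gather 1 mica): arrow=8 leather=12 mica=4 mithril=5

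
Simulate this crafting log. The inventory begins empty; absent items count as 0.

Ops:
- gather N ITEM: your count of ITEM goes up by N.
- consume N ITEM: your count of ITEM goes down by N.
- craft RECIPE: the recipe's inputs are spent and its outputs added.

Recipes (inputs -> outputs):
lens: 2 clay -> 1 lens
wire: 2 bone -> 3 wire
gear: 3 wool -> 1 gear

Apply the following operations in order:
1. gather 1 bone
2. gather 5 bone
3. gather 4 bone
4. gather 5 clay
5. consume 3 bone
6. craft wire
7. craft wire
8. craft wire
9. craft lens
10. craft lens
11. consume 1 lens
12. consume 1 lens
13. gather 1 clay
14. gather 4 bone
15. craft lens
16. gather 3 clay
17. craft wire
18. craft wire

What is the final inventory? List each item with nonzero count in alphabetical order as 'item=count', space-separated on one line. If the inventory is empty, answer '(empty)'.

After 1 (gather 1 bone): bone=1
After 2 (gather 5 bone): bone=6
After 3 (gather 4 bone): bone=10
After 4 (gather 5 clay): bone=10 clay=5
After 5 (consume 3 bone): bone=7 clay=5
After 6 (craft wire): bone=5 clay=5 wire=3
After 7 (craft wire): bone=3 clay=5 wire=6
After 8 (craft wire): bone=1 clay=5 wire=9
After 9 (craft lens): bone=1 clay=3 lens=1 wire=9
After 10 (craft lens): bone=1 clay=1 lens=2 wire=9
After 11 (consume 1 lens): bone=1 clay=1 lens=1 wire=9
After 12 (consume 1 lens): bone=1 clay=1 wire=9
After 13 (gather 1 clay): bone=1 clay=2 wire=9
After 14 (gather 4 bone): bone=5 clay=2 wire=9
After 15 (craft lens): bone=5 lens=1 wire=9
After 16 (gather 3 clay): bone=5 clay=3 lens=1 wire=9
After 17 (craft wire): bone=3 clay=3 lens=1 wire=12
After 18 (craft wire): bone=1 clay=3 lens=1 wire=15

Answer: bone=1 clay=3 lens=1 wire=15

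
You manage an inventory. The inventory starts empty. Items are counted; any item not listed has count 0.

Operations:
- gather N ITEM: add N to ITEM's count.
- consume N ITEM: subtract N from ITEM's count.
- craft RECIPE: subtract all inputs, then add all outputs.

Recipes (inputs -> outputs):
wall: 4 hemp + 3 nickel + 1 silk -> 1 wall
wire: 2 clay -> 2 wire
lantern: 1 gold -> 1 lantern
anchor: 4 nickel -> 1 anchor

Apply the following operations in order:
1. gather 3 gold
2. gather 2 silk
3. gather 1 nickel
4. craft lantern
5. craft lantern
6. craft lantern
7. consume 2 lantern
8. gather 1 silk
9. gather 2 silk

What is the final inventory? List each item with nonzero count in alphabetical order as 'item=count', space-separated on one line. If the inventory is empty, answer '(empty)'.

Answer: lantern=1 nickel=1 silk=5

Derivation:
After 1 (gather 3 gold): gold=3
After 2 (gather 2 silk): gold=3 silk=2
After 3 (gather 1 nickel): gold=3 nickel=1 silk=2
After 4 (craft lantern): gold=2 lantern=1 nickel=1 silk=2
After 5 (craft lantern): gold=1 lantern=2 nickel=1 silk=2
After 6 (craft lantern): lantern=3 nickel=1 silk=2
After 7 (consume 2 lantern): lantern=1 nickel=1 silk=2
After 8 (gather 1 silk): lantern=1 nickel=1 silk=3
After 9 (gather 2 silk): lantern=1 nickel=1 silk=5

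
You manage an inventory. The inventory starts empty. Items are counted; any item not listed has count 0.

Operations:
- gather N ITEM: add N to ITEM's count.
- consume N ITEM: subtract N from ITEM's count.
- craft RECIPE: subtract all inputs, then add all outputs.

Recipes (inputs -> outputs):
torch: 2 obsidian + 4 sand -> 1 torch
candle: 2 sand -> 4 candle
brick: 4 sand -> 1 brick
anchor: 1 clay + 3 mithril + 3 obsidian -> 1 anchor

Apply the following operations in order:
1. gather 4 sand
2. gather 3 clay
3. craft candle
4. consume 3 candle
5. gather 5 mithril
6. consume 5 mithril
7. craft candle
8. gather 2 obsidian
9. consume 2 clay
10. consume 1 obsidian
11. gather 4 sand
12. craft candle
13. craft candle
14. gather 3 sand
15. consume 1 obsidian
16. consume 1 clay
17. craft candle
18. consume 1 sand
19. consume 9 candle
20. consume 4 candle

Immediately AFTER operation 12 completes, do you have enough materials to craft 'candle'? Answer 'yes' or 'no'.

Answer: yes

Derivation:
After 1 (gather 4 sand): sand=4
After 2 (gather 3 clay): clay=3 sand=4
After 3 (craft candle): candle=4 clay=3 sand=2
After 4 (consume 3 candle): candle=1 clay=3 sand=2
After 5 (gather 5 mithril): candle=1 clay=3 mithril=5 sand=2
After 6 (consume 5 mithril): candle=1 clay=3 sand=2
After 7 (craft candle): candle=5 clay=3
After 8 (gather 2 obsidian): candle=5 clay=3 obsidian=2
After 9 (consume 2 clay): candle=5 clay=1 obsidian=2
After 10 (consume 1 obsidian): candle=5 clay=1 obsidian=1
After 11 (gather 4 sand): candle=5 clay=1 obsidian=1 sand=4
After 12 (craft candle): candle=9 clay=1 obsidian=1 sand=2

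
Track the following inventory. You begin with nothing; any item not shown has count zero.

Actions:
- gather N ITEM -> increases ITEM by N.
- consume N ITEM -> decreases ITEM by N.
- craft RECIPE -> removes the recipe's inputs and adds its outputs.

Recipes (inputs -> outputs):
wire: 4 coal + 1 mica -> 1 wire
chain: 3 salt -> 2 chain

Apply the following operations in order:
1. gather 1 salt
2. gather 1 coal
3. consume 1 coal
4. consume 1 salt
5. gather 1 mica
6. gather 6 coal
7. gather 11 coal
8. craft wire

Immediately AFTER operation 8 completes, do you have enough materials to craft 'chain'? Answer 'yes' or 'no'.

After 1 (gather 1 salt): salt=1
After 2 (gather 1 coal): coal=1 salt=1
After 3 (consume 1 coal): salt=1
After 4 (consume 1 salt): (empty)
After 5 (gather 1 mica): mica=1
After 6 (gather 6 coal): coal=6 mica=1
After 7 (gather 11 coal): coal=17 mica=1
After 8 (craft wire): coal=13 wire=1

Answer: no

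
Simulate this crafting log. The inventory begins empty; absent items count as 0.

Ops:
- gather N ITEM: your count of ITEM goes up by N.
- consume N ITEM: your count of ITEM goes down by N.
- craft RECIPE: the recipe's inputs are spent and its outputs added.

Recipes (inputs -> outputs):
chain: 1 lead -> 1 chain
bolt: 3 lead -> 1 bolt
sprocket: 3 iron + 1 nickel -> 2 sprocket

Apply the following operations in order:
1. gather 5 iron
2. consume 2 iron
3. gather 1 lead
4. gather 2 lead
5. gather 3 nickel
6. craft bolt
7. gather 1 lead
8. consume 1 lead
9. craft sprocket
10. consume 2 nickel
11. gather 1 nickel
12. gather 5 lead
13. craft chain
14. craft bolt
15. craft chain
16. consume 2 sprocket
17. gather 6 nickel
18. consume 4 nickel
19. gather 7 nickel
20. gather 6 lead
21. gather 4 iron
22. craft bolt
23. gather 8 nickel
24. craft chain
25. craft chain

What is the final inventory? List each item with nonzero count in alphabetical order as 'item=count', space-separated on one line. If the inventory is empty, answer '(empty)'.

Answer: bolt=3 chain=4 iron=4 lead=1 nickel=18

Derivation:
After 1 (gather 5 iron): iron=5
After 2 (consume 2 iron): iron=3
After 3 (gather 1 lead): iron=3 lead=1
After 4 (gather 2 lead): iron=3 lead=3
After 5 (gather 3 nickel): iron=3 lead=3 nickel=3
After 6 (craft bolt): bolt=1 iron=3 nickel=3
After 7 (gather 1 lead): bolt=1 iron=3 lead=1 nickel=3
After 8 (consume 1 lead): bolt=1 iron=3 nickel=3
After 9 (craft sprocket): bolt=1 nickel=2 sprocket=2
After 10 (consume 2 nickel): bolt=1 sprocket=2
After 11 (gather 1 nickel): bolt=1 nickel=1 sprocket=2
After 12 (gather 5 lead): bolt=1 lead=5 nickel=1 sprocket=2
After 13 (craft chain): bolt=1 chain=1 lead=4 nickel=1 sprocket=2
After 14 (craft bolt): bolt=2 chain=1 lead=1 nickel=1 sprocket=2
After 15 (craft chain): bolt=2 chain=2 nickel=1 sprocket=2
After 16 (consume 2 sprocket): bolt=2 chain=2 nickel=1
After 17 (gather 6 nickel): bolt=2 chain=2 nickel=7
After 18 (consume 4 nickel): bolt=2 chain=2 nickel=3
After 19 (gather 7 nickel): bolt=2 chain=2 nickel=10
After 20 (gather 6 lead): bolt=2 chain=2 lead=6 nickel=10
After 21 (gather 4 iron): bolt=2 chain=2 iron=4 lead=6 nickel=10
After 22 (craft bolt): bolt=3 chain=2 iron=4 lead=3 nickel=10
After 23 (gather 8 nickel): bolt=3 chain=2 iron=4 lead=3 nickel=18
After 24 (craft chain): bolt=3 chain=3 iron=4 lead=2 nickel=18
After 25 (craft chain): bolt=3 chain=4 iron=4 lead=1 nickel=18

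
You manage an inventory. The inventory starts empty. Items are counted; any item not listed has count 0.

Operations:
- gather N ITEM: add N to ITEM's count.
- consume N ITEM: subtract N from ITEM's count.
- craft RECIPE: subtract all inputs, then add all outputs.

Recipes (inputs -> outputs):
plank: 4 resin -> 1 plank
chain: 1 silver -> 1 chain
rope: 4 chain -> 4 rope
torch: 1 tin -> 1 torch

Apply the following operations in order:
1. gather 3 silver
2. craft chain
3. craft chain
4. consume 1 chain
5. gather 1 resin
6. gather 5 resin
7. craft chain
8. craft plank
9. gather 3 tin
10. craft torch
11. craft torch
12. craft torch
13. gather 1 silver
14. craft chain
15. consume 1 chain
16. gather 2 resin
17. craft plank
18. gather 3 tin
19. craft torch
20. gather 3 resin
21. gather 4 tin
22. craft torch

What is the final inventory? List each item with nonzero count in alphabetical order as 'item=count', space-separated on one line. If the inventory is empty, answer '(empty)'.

Answer: chain=2 plank=2 resin=3 tin=5 torch=5

Derivation:
After 1 (gather 3 silver): silver=3
After 2 (craft chain): chain=1 silver=2
After 3 (craft chain): chain=2 silver=1
After 4 (consume 1 chain): chain=1 silver=1
After 5 (gather 1 resin): chain=1 resin=1 silver=1
After 6 (gather 5 resin): chain=1 resin=6 silver=1
After 7 (craft chain): chain=2 resin=6
After 8 (craft plank): chain=2 plank=1 resin=2
After 9 (gather 3 tin): chain=2 plank=1 resin=2 tin=3
After 10 (craft torch): chain=2 plank=1 resin=2 tin=2 torch=1
After 11 (craft torch): chain=2 plank=1 resin=2 tin=1 torch=2
After 12 (craft torch): chain=2 plank=1 resin=2 torch=3
After 13 (gather 1 silver): chain=2 plank=1 resin=2 silver=1 torch=3
After 14 (craft chain): chain=3 plank=1 resin=2 torch=3
After 15 (consume 1 chain): chain=2 plank=1 resin=2 torch=3
After 16 (gather 2 resin): chain=2 plank=1 resin=4 torch=3
After 17 (craft plank): chain=2 plank=2 torch=3
After 18 (gather 3 tin): chain=2 plank=2 tin=3 torch=3
After 19 (craft torch): chain=2 plank=2 tin=2 torch=4
After 20 (gather 3 resin): chain=2 plank=2 resin=3 tin=2 torch=4
After 21 (gather 4 tin): chain=2 plank=2 resin=3 tin=6 torch=4
After 22 (craft torch): chain=2 plank=2 resin=3 tin=5 torch=5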